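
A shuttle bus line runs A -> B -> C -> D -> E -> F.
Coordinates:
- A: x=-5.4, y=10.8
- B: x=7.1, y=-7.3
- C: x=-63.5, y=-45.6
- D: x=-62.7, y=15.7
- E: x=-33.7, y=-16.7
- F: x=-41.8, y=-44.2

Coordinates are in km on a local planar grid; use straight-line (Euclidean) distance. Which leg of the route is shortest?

A–B

Leg distances:
A→B: 22.0 km
B→C: 80.3 km
C→D: 61.3 km
D→E: 43.5 km
E→F: 28.7 km
The shortest leg is A–B at 22.0 km.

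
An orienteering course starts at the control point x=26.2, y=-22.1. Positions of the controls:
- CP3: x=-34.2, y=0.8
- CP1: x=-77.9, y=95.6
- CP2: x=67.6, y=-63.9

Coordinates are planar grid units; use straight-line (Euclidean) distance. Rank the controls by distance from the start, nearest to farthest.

Computing each straight-line distance from x=26.2, y=-22.1:
CP2 x=67.6, y=-63.9: 58.8
CP3 x=-34.2, y=0.8: 64.6
CP1 x=-77.9, y=95.6: 157.1

CP2, CP3, CP1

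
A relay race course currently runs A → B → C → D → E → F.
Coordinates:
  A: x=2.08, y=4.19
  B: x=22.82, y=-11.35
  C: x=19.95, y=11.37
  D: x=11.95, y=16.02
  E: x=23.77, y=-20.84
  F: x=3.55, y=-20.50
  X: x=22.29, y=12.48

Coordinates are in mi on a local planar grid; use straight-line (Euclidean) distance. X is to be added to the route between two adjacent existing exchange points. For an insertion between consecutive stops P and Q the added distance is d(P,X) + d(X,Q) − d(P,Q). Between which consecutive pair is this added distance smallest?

between B and C

Added distance for inserting X between each consecutive pair:
A–B: 19.8 mi
B–C: 3.5 mi
C–D: 4.3 mi
D–E: 5.6 mi
E–F: 51.1 mi
Smallest added distance is 3.5 mi, inserting between B and C.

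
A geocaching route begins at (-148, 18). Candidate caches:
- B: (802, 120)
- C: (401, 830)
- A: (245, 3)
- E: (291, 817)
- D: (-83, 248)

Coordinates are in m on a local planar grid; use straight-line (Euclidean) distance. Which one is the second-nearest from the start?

A

Distances from the start ((-148, 18)):
D: 239.0 m
A: 393.3 m
E: 911.7 m
B: 955.5 m
C: 980.2 m
The second-nearest is A at 393.3 m.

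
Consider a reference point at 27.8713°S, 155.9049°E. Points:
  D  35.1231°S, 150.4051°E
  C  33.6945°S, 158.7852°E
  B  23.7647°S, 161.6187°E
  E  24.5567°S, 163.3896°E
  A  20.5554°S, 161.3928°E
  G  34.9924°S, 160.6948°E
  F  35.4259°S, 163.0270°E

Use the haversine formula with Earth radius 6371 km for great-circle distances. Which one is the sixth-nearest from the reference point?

Distance to each, sorted:
C: 703.4 km
B: 731.7 km
E: 832.4 km
G: 912.6 km
D: 959.8 km
A: 985.3 km
F: 1076.4 km
The sixth-nearest is A at 985.3 km.

A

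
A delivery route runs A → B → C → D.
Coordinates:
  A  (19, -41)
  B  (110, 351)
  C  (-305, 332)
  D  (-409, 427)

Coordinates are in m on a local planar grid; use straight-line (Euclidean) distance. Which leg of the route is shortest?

C–D

Leg distances:
A→B: 402.4 m
B→C: 415.4 m
C→D: 140.9 m
The shortest leg is C–D at 140.9 m.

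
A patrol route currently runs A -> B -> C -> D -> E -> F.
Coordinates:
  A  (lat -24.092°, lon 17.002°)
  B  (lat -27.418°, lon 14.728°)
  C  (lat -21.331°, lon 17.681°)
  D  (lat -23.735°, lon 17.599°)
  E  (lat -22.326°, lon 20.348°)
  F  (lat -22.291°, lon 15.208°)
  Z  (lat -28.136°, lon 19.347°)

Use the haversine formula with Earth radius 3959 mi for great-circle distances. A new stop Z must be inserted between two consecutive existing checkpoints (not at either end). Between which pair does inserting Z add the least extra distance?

Added distance for inserting Z between each consecutive pair:
A–B: 331.8 mi
B–C: 308.6 mi
C–D: 638.4 mi
D–E: 529.1 mi
E–F: 557.3 mi
Smallest added distance is 308.6 mi, inserting between B and C.

between B and C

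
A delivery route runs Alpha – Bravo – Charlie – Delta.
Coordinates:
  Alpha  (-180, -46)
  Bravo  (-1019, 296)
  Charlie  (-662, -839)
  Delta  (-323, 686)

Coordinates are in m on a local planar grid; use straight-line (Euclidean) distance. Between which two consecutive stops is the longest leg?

Charlie–Delta

Leg distances:
Alpha→Bravo: 906.0 m
Bravo→Charlie: 1189.8 m
Charlie→Delta: 1562.2 m
The longest leg is Charlie–Delta at 1562.2 m.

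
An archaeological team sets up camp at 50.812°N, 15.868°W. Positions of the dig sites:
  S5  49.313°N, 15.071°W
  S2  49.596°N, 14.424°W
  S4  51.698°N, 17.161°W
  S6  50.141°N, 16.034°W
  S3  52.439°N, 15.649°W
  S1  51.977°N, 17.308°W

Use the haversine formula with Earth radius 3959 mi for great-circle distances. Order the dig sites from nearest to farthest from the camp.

Distance from the camp at 50.812°N, 15.868°W to each:
S6 50.141°N, 16.034°W: 46.9 mi
S4 51.698°N, 17.161°W: 82.9 mi
S1 51.977°N, 17.308°W: 101.7 mi
S2 49.596°N, 14.424°W: 105.5 mi
S5 49.313°N, 15.071°W: 109.4 mi
S3 52.439°N, 15.649°W: 112.8 mi

S6, S4, S1, S2, S5, S3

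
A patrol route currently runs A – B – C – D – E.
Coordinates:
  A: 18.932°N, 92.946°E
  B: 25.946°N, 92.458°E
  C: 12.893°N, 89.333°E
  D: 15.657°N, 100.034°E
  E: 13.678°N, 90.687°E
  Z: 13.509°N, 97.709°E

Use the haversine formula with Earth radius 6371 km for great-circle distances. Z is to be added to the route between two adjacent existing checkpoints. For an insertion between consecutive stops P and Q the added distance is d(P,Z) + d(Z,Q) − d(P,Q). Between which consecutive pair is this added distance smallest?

Added distance for inserting Z between each consecutive pair:
A–B: 1494.7 km
B–C: 909.1 km
C–D: 62.0 km
D–E: 75.9 km
Smallest added distance is 62.0 km, inserting between C and D.

between C and D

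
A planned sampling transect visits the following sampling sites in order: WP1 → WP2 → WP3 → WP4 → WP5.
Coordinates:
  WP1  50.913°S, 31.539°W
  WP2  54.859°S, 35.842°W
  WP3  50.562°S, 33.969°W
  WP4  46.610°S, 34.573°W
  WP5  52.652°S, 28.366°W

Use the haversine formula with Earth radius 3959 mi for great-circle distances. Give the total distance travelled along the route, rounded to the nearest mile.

1409 mi

Leg distances:
WP1→WP2: 326.3 mi  (cumulative 326.3 mi)
WP2→WP3: 307.1 mi  (cumulative 633.3 mi)
WP3→WP4: 274.5 mi  (cumulative 907.8 mi)
WP4→WP5: 501.1 mi  (cumulative 1408.8 mi)
Total route length ≈ 1409 mi.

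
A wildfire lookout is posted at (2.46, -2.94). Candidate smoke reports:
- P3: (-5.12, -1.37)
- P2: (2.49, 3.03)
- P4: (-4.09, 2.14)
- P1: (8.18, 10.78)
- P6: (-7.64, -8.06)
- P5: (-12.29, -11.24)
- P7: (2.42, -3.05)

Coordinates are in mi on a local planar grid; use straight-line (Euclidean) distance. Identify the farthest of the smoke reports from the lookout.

Distance to each, sorted:
P5: 16.9 mi
P1: 14.9 mi
P6: 11.3 mi
P4: 8.3 mi
P3: 7.7 mi
P2: 6.0 mi
P7: 0.1 mi
The farthest is P5 at 16.9 mi.

P5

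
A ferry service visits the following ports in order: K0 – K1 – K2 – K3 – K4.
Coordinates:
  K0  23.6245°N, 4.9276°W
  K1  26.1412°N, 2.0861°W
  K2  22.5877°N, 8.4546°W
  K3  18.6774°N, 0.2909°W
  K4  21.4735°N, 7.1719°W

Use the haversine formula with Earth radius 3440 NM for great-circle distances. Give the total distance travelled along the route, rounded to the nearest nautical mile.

1562 NM

Leg distances:
K0→K1: 216.3 NM  (cumulative 216.3 NM)
K1→K2: 408.4 NM  (cumulative 624.6 NM)
K2→K3: 515.1 NM  (cumulative 1139.8 NM)
K3→K4: 422.7 NM  (cumulative 1562.5 NM)
Total route length ≈ 1562 NM.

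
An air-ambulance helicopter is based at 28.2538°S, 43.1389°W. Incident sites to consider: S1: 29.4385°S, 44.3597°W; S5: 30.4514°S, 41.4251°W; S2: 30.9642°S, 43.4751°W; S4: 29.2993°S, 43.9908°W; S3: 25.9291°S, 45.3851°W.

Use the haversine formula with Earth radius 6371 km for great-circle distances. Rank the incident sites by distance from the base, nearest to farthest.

Distances from the base:
S4 29.2993°S, 43.9908°W: 142.9 km
S1 29.4385°S, 44.3597°W: 177.5 km
S5 30.4514°S, 41.4251°W: 295.5 km
S2 30.9642°S, 43.4751°W: 303.1 km
S3 25.9291°S, 45.3851°W: 341.0 km

S4, S1, S5, S2, S3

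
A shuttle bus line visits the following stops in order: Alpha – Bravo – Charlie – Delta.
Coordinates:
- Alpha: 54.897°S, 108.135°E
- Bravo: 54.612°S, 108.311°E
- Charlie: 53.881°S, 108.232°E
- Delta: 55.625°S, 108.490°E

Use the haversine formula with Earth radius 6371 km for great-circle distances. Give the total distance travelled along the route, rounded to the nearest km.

310 km

Leg distances:
Alpha→Bravo: 33.6 km  (cumulative 33.6 km)
Bravo→Charlie: 81.4 km  (cumulative 115.1 km)
Charlie→Delta: 194.6 km  (cumulative 309.7 km)
Total route length ≈ 310 km.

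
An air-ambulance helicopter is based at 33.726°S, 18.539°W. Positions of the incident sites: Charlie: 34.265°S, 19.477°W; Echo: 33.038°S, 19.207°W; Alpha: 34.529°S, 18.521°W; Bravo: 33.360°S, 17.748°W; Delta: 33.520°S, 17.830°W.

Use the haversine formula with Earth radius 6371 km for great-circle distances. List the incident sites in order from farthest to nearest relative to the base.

Charlie, Echo, Alpha, Bravo, Delta

Distances from the base:
Charlie 34.265°S, 19.477°W: 105.2 km
Echo 33.038°S, 19.207°W: 98.5 km
Alpha 34.529°S, 18.521°W: 89.3 km
Bravo 33.360°S, 17.748°W: 83.8 km
Delta 33.520°S, 17.830°W: 69.5 km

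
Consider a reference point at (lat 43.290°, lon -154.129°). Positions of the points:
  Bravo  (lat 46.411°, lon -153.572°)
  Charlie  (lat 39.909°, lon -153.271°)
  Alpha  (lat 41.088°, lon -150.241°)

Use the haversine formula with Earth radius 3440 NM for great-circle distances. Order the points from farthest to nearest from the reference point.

Computing each great-circle distance from (lat 43.290°, lon -154.129°):
Alpha (lat 41.088°, lon -150.241°): 217.7 NM
Charlie (lat 39.909°, lon -153.271°): 206.6 NM
Bravo (lat 46.411°, lon -153.572°): 188.9 NM

Alpha, Charlie, Bravo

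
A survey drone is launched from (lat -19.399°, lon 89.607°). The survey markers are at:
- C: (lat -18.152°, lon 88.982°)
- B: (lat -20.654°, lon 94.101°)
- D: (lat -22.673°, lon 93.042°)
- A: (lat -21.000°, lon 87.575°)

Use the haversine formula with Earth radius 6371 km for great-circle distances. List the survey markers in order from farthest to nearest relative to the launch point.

D, B, A, C

Distances from the launch point:
D (lat -22.673°, lon 93.042°): 509.5 km
B (lat -20.654°, lon 94.101°): 489.8 km
A (lat -21.000°, lon 87.575°): 276.9 km
C (lat -18.152°, lon 88.982°): 153.5 km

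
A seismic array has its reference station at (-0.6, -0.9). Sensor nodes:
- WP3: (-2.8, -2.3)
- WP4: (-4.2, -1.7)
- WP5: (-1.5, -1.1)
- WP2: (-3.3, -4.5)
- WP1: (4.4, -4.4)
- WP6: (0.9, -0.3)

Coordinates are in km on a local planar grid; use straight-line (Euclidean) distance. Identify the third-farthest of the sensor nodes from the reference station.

Distances from the reference station ((-0.6, -0.9)):
WP1: 6.1 km
WP2: 4.5 km
WP4: 3.7 km
WP3: 2.6 km
WP6: 1.6 km
WP5: 0.9 km
The third-farthest is WP4 at 3.7 km.

WP4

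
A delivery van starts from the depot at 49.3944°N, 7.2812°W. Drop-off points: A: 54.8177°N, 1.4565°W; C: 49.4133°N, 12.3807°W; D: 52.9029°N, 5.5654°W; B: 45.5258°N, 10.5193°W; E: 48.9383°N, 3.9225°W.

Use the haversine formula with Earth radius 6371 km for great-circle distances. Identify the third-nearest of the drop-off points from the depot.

Distance to each, sorted:
E: 249.4 km
C: 368.9 km
D: 408.0 km
B: 494.2 km
A: 721.9 km
The third-nearest is D at 408.0 km.

D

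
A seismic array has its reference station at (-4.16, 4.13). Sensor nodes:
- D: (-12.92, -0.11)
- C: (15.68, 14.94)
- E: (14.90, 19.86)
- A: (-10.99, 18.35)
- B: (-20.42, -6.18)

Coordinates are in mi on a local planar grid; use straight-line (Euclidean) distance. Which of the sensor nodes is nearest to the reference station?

D

Distances from the reference station ((-4.16, 4.13)):
D: 9.7 mi
A: 15.8 mi
B: 19.3 mi
C: 22.6 mi
E: 24.7 mi
The nearest is D at 9.7 mi.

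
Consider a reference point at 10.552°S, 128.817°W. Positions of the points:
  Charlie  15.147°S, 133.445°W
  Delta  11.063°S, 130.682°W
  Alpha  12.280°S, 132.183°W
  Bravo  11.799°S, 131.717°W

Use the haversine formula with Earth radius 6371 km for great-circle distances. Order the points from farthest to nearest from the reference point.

Charlie, Alpha, Bravo, Delta

Computing each great-circle distance from 10.552°S, 128.817°W:
Charlie 15.147°S, 133.445°W: 716.0 km
Alpha 12.280°S, 132.183°W: 414.1 km
Bravo 11.799°S, 131.717°W: 345.4 km
Delta 11.063°S, 130.682°W: 211.5 km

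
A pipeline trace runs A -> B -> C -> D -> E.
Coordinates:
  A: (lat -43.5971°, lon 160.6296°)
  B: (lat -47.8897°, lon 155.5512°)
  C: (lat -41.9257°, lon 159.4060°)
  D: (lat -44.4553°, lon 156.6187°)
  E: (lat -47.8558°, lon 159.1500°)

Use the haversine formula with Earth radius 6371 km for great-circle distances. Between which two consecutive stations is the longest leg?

Leg distances:
A→B: 618.7 km
B→C: 729.1 km
C→D: 360.8 km
D→E: 425.4 km
The longest leg is B–C at 729.1 km.

B–C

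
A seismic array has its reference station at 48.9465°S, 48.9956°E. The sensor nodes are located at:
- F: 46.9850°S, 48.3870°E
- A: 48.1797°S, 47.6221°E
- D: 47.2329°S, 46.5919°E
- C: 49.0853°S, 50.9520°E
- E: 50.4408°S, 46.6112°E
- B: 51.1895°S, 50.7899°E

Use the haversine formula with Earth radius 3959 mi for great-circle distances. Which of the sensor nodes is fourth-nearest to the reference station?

Distances from the reference station (48.9465°S, 48.9956°E):
A: 82.2 mi
C: 89.2 mi
F: 138.4 mi
E: 148.4 mi
D: 162.2 mi
B: 174.2 mi
The fourth-nearest is E at 148.4 mi.

E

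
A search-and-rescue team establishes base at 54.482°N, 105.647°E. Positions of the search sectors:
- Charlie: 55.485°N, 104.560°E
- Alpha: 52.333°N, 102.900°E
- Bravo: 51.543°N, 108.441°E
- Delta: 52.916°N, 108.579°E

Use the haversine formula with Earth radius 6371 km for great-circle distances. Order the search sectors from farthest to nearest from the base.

Distance from the base at 54.482°N, 105.647°E to each:
Bravo 51.543°N, 108.441°E: 376.4 km
Alpha 52.333°N, 102.900°E: 300.4 km
Delta 52.916°N, 108.579°E: 259.9 km
Charlie 55.485°N, 104.560°E: 131.3 km

Bravo, Alpha, Delta, Charlie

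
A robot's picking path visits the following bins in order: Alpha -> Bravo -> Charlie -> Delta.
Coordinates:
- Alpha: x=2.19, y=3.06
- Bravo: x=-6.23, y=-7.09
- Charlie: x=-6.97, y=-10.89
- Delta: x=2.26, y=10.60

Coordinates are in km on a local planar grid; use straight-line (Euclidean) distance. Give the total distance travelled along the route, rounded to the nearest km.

Leg distances:
Alpha→Bravo: 13.2 km  (cumulative 13.2 km)
Bravo→Charlie: 3.9 km  (cumulative 17.1 km)
Charlie→Delta: 23.4 km  (cumulative 40.4 km)
Total route length ≈ 40 km.

40 km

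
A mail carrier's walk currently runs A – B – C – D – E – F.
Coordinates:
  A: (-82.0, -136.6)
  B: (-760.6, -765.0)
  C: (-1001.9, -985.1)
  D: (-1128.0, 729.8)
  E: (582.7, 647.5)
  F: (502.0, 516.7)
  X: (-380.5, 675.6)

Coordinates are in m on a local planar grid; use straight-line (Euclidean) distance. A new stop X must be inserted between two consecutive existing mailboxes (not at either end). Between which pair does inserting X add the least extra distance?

between D and E

Added distance for inserting X between each consecutive pair:
A–B: 1430.3 m
B–C: 2936.4 m
C–D: 803.1 m
D–E: 0.4 m
E–F: 1706.6 m
Smallest added distance is 0.4 m, inserting between D and E.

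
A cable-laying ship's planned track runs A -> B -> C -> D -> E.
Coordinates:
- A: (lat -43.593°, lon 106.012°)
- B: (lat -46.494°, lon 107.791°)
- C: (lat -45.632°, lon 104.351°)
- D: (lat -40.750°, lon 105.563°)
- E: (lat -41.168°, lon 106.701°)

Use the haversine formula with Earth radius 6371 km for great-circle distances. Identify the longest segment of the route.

C–D

Leg distances:
A→B: 351.5 km
B→C: 282.2 km
C→D: 551.7 km
D→E: 106.3 km
The longest leg is C–D at 551.7 km.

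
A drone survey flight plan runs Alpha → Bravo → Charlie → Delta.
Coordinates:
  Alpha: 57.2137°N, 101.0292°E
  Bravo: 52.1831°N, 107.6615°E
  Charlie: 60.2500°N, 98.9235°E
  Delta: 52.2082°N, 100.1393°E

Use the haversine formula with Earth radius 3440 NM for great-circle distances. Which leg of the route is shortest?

Alpha–Bravo

Leg distances:
Alpha→Bravo: 379.3 NM
Bravo→Charlie: 564.3 NM
Charlie→Delta: 484.5 NM
The shortest leg is Alpha–Bravo at 379.3 NM.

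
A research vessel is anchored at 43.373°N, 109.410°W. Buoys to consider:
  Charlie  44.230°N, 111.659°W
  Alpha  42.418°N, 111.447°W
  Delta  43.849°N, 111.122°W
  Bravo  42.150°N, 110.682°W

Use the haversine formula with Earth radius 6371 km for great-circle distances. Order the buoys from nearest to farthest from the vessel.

Delta, Bravo, Alpha, Charlie

Computing each great-circle distance from 43.373°N, 109.410°W:
Delta 43.849°N, 111.122°W: 147.6 km
Bravo 42.150°N, 110.682°W: 171.1 km
Alpha 42.418°N, 111.447°W: 197.0 km
Charlie 44.230°N, 111.659°W: 204.1 km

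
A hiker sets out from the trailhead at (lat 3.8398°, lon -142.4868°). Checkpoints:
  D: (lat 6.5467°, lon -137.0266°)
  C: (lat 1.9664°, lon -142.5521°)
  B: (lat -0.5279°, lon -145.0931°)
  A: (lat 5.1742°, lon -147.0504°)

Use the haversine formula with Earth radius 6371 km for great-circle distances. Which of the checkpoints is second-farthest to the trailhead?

Distance to each, sorted:
D: 675.4 km
B: 565.5 km
A: 527.2 km
C: 208.4 km
The second-farthest is B at 565.5 km.

B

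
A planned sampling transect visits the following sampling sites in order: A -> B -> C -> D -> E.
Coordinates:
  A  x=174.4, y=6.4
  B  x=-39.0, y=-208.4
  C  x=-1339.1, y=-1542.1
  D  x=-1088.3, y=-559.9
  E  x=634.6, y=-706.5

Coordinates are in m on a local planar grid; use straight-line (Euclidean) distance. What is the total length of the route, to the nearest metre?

Leg distances:
A→B: 302.8 m  (cumulative 302.8 m)
B→C: 1862.5 m  (cumulative 2165.3 m)
C→D: 1013.7 m  (cumulative 3179.0 m)
D→E: 1729.1 m  (cumulative 4908.2 m)
Total route length ≈ 4908 m.

4908 m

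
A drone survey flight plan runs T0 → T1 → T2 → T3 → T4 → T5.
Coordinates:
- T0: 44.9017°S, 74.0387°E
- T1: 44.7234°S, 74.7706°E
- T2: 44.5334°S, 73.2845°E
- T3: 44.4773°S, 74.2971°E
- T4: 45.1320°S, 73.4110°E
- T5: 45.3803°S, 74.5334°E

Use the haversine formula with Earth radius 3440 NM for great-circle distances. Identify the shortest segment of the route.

T0–T1

Leg distances:
T0→T1: 33.0 NM
T1→T2: 64.5 NM
T2→T3: 43.5 NM
T3→T4: 54.5 NM
T4→T5: 49.7 NM
The shortest leg is T0–T1 at 33.0 NM.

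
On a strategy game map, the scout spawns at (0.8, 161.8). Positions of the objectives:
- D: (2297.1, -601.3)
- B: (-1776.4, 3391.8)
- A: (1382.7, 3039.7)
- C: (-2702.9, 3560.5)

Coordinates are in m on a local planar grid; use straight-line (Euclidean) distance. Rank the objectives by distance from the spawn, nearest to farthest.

D, A, B, C

Distances from the spawn:
D (2297.1, -601.3): 2419.8 m
A (1382.7, 3039.7): 3192.5 m
B (-1776.4, 3391.8): 3686.6 m
C (-2702.9, 3560.5): 4342.9 m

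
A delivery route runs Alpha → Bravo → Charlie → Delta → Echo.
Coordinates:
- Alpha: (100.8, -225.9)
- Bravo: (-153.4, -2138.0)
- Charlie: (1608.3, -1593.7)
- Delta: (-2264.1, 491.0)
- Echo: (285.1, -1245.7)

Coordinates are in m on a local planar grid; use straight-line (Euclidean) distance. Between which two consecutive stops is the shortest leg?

Bravo–Charlie

Leg distances:
Alpha→Bravo: 1928.9 m
Bravo→Charlie: 1843.9 m
Charlie→Delta: 4397.9 m
Delta→Echo: 3084.6 m
The shortest leg is Bravo–Charlie at 1843.9 m.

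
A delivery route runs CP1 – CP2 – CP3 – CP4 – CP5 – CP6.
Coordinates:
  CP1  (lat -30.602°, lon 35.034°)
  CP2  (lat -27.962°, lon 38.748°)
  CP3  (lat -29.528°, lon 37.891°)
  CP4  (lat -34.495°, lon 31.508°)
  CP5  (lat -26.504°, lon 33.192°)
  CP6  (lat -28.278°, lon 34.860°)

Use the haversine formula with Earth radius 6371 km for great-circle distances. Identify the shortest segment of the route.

CP2–CP3

Leg distances:
CP1→CP2: 464.6 km
CP2→CP3: 193.1 km
CP3→CP4: 816.5 km
CP4→CP5: 903.0 km
CP5→CP6: 257.0 km
The shortest leg is CP2–CP3 at 193.1 km.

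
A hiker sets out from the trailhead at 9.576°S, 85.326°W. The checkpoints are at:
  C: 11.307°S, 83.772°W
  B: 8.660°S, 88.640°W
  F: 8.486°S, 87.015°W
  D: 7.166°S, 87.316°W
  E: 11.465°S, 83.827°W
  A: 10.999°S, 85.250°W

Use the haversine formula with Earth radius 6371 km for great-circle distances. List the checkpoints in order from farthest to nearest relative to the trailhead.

B, D, E, C, F, A

Distance from the trailhead at 9.576°S, 85.326°W to each:
B 8.660°S, 88.640°W: 377.8 km
D 7.166°S, 87.316°W: 346.0 km
E 11.465°S, 83.827°W: 266.4 km
C 11.307°S, 83.772°W: 256.8 km
F 8.486°S, 87.015°W: 221.6 km
A 10.999°S, 85.250°W: 158.4 km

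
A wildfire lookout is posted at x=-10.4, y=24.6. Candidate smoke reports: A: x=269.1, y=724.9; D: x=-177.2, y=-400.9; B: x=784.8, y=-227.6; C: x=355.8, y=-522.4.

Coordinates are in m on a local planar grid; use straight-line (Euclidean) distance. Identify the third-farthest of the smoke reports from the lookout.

Distance to each, sorted:
B: 834.2 m
A: 754.0 m
C: 658.3 m
D: 457.0 m
The third-farthest is C at 658.3 m.

C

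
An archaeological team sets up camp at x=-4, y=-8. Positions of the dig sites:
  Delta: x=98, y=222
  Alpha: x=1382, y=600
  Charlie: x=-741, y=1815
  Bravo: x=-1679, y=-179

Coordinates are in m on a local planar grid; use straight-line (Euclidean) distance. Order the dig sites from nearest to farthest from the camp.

Delta, Alpha, Bravo, Charlie

Distance from the camp at x=-4, y=-8 to each:
Delta x=98, y=222: 251.6 m
Alpha x=1382, y=600: 1513.5 m
Bravo x=-1679, y=-179: 1683.7 m
Charlie x=-741, y=1815: 1966.3 m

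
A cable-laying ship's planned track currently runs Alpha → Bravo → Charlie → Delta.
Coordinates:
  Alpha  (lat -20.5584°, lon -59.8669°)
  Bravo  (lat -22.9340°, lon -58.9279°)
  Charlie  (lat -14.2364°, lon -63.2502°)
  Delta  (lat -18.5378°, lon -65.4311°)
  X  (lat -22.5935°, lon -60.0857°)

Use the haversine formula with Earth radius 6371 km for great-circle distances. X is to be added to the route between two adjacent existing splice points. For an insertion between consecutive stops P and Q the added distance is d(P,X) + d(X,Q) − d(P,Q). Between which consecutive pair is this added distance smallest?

between Bravo and Charlie

Added distance for inserting X between each consecutive pair:
Alpha–Bravo: 70.6 km
Bravo–Charlie: 43.1 km
Charlie–Delta: 1171.6 km
Smallest added distance is 43.1 km, inserting between Bravo and Charlie.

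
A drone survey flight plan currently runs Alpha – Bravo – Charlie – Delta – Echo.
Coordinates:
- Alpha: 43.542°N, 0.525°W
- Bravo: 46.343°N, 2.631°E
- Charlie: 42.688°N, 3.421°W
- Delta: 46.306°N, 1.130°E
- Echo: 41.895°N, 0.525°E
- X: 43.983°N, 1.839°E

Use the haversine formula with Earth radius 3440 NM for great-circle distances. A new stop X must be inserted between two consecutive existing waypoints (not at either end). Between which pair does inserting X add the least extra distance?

between Delta and Echo

Added distance for inserting X between each consecutive pair:
Alpha–Bravo: 36.4 NM
Bravo–Charlie: 48.7 NM
Charlie–Delta: 93.4 NM
Delta–Echo: 14.6 NM
Smallest added distance is 14.6 NM, inserting between Delta and Echo.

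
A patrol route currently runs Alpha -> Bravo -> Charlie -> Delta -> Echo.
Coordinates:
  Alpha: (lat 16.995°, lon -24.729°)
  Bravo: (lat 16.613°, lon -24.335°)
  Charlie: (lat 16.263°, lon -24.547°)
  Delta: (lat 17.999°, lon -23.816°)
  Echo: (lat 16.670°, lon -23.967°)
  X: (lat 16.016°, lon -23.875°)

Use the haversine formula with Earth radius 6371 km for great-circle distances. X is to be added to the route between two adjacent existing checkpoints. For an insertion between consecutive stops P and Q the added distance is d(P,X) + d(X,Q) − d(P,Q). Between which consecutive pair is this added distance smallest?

between Charlie and Delta

Added distance for inserting X between each consecutive pair:
Alpha–Bravo: 164.8 km
Bravo–Charlie: 114.4 km
Charlie–Delta: 89.4 km
Delta–Echo: 145.3 km
Smallest added distance is 89.4 km, inserting between Charlie and Delta.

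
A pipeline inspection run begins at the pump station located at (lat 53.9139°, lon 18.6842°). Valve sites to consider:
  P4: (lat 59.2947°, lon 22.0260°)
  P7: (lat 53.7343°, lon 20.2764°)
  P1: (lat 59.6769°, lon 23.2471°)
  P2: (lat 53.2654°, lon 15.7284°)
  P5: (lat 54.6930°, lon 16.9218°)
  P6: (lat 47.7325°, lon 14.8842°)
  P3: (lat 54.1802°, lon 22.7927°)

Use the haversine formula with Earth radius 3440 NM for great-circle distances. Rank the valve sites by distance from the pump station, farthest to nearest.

Distance from the pump station at (lat 53.9139°, lon 18.6842°) to each:
P6 (lat 47.7325°, lon 14.8842°): 398.0 NM
P1 (lat 59.6769°, lon 23.2471°): 376.9 NM
P4 (lat 59.2947°, lon 22.0260°): 341.3 NM
P3 (lat 54.1802°, lon 22.7927°): 145.7 NM
P2 (lat 53.2654°, lon 15.7284°): 112.3 NM
P5 (lat 54.6930°, lon 16.9218°): 77.5 NM
P7 (lat 53.7343°, lon 20.2764°): 57.4 NM

P6, P1, P4, P3, P2, P5, P7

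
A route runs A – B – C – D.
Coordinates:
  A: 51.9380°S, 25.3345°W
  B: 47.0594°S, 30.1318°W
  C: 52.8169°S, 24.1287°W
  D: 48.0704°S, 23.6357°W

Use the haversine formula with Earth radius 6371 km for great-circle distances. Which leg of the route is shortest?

C–D

Leg distances:
A→B: 643.3 km
B→C: 770.4 km
C→D: 528.9 km
The shortest leg is C–D at 528.9 km.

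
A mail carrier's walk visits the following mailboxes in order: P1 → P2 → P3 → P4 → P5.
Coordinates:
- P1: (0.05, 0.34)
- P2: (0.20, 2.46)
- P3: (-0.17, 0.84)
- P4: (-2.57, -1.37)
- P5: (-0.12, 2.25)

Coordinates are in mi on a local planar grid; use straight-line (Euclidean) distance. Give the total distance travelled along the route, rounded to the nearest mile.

11 mi

Leg distances:
P1→P2: 2.1 mi  (cumulative 2.1 mi)
P2→P3: 1.7 mi  (cumulative 3.8 mi)
P3→P4: 3.3 mi  (cumulative 7.0 mi)
P4→P5: 4.4 mi  (cumulative 11.4 mi)
Total route length ≈ 11 mi.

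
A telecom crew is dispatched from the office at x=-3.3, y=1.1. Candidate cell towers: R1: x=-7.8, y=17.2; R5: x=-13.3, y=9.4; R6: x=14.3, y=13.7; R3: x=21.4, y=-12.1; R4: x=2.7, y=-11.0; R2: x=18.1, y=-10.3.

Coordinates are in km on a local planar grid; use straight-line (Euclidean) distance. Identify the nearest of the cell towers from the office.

Distance to each, sorted:
R5: 13.0 km
R4: 13.5 km
R1: 16.7 km
R6: 21.6 km
R2: 24.2 km
R3: 28.0 km
The nearest is R5 at 13.0 km.

R5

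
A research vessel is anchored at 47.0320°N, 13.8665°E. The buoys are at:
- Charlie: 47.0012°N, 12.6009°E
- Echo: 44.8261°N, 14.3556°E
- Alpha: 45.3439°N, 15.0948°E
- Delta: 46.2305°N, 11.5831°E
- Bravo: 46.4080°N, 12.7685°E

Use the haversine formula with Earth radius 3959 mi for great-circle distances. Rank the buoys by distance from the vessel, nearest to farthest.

Charlie, Bravo, Delta, Alpha, Echo

Computing each great-circle distance from 47.0320°N, 13.8665°E:
Charlie 47.0012°N, 12.6009°E: 59.7 mi
Bravo 46.4080°N, 12.7685°E: 67.6 mi
Delta 46.2305°N, 11.5831°E: 121.7 mi
Alpha 45.3439°N, 15.0948°E: 130.6 mi
Echo 44.8261°N, 14.3556°E: 154.2 mi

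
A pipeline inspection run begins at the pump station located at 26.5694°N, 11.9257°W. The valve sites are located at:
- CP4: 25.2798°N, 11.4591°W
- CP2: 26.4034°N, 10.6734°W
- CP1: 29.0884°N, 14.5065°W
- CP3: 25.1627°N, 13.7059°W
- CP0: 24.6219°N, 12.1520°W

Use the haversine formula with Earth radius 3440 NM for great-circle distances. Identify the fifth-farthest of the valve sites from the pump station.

Distance to each, sorted:
CP1: 204.1 NM
CP3: 128.0 NM
CP0: 117.6 NM
CP4: 81.4 NM
CP2: 68.0 NM
The fifth-farthest is CP2 at 68.0 NM.

CP2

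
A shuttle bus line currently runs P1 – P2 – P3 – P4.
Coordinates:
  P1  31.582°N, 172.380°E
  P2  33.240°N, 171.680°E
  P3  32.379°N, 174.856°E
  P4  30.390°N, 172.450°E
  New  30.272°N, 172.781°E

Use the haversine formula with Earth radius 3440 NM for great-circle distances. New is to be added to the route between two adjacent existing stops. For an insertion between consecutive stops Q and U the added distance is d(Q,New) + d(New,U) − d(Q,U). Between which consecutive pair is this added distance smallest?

Added distance for inserting New between each consecutive pair:
P1–P2: 162.5 NM
P2–P3: 183.8 NM
P3–P4: 12.2 NM
Smallest added distance is 12.2 NM, inserting between P3 and P4.

between P3 and P4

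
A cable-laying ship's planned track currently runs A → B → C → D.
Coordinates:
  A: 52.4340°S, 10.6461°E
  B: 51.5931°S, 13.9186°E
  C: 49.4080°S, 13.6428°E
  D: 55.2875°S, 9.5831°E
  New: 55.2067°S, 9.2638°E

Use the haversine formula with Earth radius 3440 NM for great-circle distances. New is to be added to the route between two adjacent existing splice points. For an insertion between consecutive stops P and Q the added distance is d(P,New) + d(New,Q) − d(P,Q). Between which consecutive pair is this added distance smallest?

Added distance for inserting New between each consecutive pair:
A–B: 315.9 NM
B–C: 525.1 NM
C–D: 12.3 NM
Smallest added distance is 12.3 NM, inserting between C and D.

between C and D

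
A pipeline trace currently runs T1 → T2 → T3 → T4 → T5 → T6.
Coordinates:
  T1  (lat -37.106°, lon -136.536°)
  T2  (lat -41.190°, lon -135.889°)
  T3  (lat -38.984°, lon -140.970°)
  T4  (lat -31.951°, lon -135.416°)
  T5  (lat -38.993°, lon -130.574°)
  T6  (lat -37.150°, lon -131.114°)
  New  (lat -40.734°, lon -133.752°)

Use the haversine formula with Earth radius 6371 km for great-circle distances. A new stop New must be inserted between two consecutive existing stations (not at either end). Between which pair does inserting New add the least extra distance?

Added distance for inserting New between each consecutive pair:
T1–T2: 198.7 km
T2–T3: 335.5 km
T3–T4: 704.4 km
T4–T5: 424.0 km
T5–T6: 582.0 km
Smallest added distance is 198.7 km, inserting between T1 and T2.

between T1 and T2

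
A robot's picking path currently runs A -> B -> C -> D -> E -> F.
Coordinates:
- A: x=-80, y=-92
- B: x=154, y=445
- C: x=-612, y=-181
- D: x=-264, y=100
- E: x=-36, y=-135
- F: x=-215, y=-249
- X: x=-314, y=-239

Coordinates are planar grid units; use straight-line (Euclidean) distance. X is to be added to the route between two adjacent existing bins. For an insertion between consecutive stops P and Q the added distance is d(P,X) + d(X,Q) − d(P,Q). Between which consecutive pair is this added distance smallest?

between B and C

Added distance for inserting X between each consecutive pair:
A–B: 519.4
B–C: 143.1
C–D: 199.0
D–E: 312.1
E–F: 184.1
Smallest added distance is 143.1, inserting between B and C.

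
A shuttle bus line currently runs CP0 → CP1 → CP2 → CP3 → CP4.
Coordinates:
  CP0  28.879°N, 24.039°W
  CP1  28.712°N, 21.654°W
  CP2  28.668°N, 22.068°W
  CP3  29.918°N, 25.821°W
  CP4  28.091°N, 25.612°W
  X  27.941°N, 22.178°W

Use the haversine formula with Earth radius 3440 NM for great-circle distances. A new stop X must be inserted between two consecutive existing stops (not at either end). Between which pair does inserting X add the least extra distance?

Added distance for inserting X between each consecutive pair:
CP0–CP1: 41.3 NM
CP1–CP2: 76.0 NM
CP2–CP3: 58.9 NM
CP3–CP4: 297.2 NM
Smallest added distance is 41.3 NM, inserting between CP0 and CP1.

between CP0 and CP1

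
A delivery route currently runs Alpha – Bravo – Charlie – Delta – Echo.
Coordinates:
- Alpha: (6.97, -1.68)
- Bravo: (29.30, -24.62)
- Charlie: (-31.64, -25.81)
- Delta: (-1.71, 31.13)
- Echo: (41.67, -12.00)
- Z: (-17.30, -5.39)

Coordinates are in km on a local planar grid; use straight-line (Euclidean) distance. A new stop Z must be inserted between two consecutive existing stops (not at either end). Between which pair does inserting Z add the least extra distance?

between Charlie and Delta

Added distance for inserting Z between each consecutive pair:
Alpha–Bravo: 43.0 km
Bravo–Charlie: 14.4 km
Charlie–Delta: 0.3 km
Delta–Echo: 37.9 km
Smallest added distance is 0.3 km, inserting between Charlie and Delta.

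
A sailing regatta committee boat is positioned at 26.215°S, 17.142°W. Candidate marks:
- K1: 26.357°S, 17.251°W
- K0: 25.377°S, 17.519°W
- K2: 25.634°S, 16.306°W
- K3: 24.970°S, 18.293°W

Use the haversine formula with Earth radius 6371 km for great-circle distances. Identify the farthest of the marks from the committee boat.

Distance to each, sorted:
K3: 180.2 km
K2: 105.7 km
K0: 100.5 km
K1: 19.2 km
The farthest is K3 at 180.2 km.

K3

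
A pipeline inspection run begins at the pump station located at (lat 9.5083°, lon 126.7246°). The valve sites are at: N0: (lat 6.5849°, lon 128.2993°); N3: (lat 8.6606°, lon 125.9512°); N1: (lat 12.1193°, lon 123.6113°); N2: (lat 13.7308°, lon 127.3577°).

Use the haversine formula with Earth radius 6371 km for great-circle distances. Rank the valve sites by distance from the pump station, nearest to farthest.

Distance from the pump station at (lat 9.5083°, lon 126.7246°) to each:
N3 (lat 8.6606°, lon 125.9512°): 126.9 km
N0 (lat 6.5849°, lon 128.2993°): 368.4 km
N1 (lat 12.1193°, lon 123.6113°): 447.1 km
N2 (lat 13.7308°, lon 127.3577°): 474.6 km

N3, N0, N1, N2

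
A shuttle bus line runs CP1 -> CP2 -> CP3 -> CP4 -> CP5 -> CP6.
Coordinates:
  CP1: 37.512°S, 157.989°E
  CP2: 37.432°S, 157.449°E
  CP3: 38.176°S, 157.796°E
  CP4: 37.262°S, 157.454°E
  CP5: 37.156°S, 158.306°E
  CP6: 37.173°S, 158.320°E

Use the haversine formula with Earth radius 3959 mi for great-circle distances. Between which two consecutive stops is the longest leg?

CP3–CP4

Leg distances:
CP1→CP2: 30.1 mi
CP2→CP3: 54.8 mi
CP3→CP4: 65.9 mi
CP4→CP5: 47.5 mi
CP5→CP6: 1.4 mi
The longest leg is CP3–CP4 at 65.9 mi.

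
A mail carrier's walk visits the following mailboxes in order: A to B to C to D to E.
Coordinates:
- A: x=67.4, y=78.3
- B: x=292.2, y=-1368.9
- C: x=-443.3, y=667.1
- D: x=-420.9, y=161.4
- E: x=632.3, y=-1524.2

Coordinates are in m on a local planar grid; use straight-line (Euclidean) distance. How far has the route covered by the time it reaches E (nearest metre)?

Leg distances:
A→B: 1464.6 m  (cumulative 1464.6 m)
B→C: 2164.8 m  (cumulative 3629.3 m)
C→D: 506.2 m  (cumulative 4135.5 m)
D→E: 1987.6 m  (cumulative 6123.1 m)
Cumulative distance at E ≈ 6123 m.

6123 m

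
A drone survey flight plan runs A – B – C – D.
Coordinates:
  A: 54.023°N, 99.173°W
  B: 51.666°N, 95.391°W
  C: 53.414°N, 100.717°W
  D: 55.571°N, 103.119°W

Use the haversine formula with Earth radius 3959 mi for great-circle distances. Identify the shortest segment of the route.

C–D

Leg distances:
A→B: 226.7 mi
B→C: 254.2 mi
C→D: 177.5 mi
The shortest leg is C–D at 177.5 mi.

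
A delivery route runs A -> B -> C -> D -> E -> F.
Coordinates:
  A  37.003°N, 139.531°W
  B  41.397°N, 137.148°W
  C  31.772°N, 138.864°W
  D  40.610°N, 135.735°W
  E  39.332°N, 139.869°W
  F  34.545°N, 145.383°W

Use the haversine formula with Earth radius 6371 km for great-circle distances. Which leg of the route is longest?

B–C

Leg distances:
A→B: 529.9 km
B→C: 1081.1 km
C→D: 1021.9 km
D→E: 379.8 km
E→F: 723.2 km
The longest leg is B–C at 1081.1 km.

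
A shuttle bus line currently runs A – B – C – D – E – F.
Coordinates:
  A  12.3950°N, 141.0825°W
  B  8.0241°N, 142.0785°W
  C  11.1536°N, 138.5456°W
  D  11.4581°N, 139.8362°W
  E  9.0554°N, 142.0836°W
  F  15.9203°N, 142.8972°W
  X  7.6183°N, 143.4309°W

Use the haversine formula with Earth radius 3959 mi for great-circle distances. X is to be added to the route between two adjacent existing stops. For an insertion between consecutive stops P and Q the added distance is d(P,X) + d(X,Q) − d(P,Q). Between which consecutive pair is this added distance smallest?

between A and B

Added distance for inserting X between each consecutive pair:
A–B: 153.9 mi
B–C: 186.2 mi
C–D: 684.1 mi
D–E: 270.9 mi
E–F: 232.7 mi
Smallest added distance is 153.9 mi, inserting between A and B.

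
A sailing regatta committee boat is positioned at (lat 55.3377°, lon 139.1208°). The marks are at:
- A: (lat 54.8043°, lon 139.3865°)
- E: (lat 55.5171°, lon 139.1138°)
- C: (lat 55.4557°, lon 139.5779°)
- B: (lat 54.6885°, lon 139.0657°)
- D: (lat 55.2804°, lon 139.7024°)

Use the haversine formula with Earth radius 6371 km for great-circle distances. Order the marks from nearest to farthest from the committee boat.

Distances from the committee boat:
E (lat 55.5171°, lon 139.1138°): 20.0 km
C (lat 55.4557°, lon 139.5779°): 31.7 km
D (lat 55.2804°, lon 139.7024°): 37.4 km
A (lat 54.8043°, lon 139.3865°): 61.7 km
B (lat 54.6885°, lon 139.0657°): 72.3 km

E, C, D, A, B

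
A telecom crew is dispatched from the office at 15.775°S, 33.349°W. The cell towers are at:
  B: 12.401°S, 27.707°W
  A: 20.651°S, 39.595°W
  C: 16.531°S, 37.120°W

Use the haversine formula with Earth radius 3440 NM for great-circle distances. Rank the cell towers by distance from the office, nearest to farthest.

Computing each great-circle distance from 15.775°S, 33.349°W:
C 16.531°S, 37.120°W: 222.2 NM
B 12.401°S, 27.707°W: 385.9 NM
A 20.651°S, 39.595°W: 461.0 NM

C, B, A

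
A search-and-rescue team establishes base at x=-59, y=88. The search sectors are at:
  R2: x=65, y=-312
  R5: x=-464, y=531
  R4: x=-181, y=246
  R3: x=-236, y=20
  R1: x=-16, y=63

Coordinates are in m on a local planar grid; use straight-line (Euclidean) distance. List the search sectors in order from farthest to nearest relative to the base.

R5, R2, R4, R3, R1

Computing each straight-line distance from x=-59, y=88:
R5 x=-464, y=531: 600.2 m
R2 x=65, y=-312: 418.8 m
R4 x=-181, y=246: 199.6 m
R3 x=-236, y=20: 189.6 m
R1 x=-16, y=63: 49.7 m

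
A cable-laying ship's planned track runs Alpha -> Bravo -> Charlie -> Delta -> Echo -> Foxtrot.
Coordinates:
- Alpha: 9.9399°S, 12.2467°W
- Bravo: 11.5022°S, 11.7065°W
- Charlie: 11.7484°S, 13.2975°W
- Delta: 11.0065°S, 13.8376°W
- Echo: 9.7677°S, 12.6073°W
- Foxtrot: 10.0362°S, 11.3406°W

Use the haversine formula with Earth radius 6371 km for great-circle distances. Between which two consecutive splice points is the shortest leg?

Leg distances:
Alpha→Bravo: 183.5 km
Bravo→Charlie: 175.4 km
Charlie→Delta: 101.4 km
Delta→Echo: 192.6 km
Echo→Foxtrot: 141.9 km
The shortest leg is Charlie–Delta at 101.4 km.

Charlie–Delta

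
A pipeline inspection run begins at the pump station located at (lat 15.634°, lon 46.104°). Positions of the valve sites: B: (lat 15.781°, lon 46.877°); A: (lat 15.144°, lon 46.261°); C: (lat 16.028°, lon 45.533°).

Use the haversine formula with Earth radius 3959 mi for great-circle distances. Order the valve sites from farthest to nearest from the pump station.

B, C, A

Computing each great-circle distance from (lat 15.634°, lon 46.104°):
B (lat 15.781°, lon 46.877°): 52.4 mi
C (lat 16.028°, lon 45.533°): 46.7 mi
A (lat 15.144°, lon 46.261°): 35.4 mi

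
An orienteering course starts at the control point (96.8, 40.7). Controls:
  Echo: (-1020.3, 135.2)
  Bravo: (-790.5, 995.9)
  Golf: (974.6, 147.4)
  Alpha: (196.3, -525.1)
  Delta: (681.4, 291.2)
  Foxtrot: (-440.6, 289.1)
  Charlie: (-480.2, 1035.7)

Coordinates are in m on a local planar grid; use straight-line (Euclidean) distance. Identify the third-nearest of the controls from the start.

Delta

Distance to each, sorted:
Alpha: 574.5 m
Foxtrot: 592.0 m
Delta: 636.0 m
Golf: 884.3 m
Echo: 1121.1 m
Charlie: 1150.2 m
Bravo: 1303.7 m
The third-nearest is Delta at 636.0 m.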